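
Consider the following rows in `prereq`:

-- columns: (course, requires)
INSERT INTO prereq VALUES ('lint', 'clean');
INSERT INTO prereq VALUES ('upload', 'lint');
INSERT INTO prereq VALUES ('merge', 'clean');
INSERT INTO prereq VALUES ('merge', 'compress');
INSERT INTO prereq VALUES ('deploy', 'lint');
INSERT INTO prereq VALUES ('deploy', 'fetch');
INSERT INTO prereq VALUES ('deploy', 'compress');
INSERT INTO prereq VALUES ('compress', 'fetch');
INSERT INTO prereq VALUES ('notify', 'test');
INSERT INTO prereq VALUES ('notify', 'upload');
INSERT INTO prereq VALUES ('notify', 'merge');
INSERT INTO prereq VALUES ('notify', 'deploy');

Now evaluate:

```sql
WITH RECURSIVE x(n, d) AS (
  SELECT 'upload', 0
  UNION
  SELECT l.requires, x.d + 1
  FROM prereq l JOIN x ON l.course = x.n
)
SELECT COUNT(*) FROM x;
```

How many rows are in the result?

3

Base: (upload, d=0).
Iteration 1: edges from {upload} -> (lint, d=1).
Iteration 2: edges from {lint} -> (clean, d=2).
Iteration 3: no outgoing edges from {clean}; recursion stops.
Total rows emitted: 3.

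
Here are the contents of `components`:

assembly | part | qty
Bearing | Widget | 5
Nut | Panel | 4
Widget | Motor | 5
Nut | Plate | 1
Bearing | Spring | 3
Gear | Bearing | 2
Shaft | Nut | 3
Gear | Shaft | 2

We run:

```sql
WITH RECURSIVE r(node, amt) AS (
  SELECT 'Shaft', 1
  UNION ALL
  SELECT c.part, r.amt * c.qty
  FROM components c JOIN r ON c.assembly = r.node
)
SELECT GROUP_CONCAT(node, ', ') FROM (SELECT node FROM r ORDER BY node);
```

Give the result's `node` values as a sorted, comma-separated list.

Base: (Shaft, amt=1).
Iteration 1: components of {Shaft} -> Nut = 1*3 = 3.
Iteration 2: components of {Nut} -> Panel = 3*4 = 12, Plate = 3*1 = 3.
Iteration 3: no further components; recursion stops.

Nut, Panel, Plate, Shaft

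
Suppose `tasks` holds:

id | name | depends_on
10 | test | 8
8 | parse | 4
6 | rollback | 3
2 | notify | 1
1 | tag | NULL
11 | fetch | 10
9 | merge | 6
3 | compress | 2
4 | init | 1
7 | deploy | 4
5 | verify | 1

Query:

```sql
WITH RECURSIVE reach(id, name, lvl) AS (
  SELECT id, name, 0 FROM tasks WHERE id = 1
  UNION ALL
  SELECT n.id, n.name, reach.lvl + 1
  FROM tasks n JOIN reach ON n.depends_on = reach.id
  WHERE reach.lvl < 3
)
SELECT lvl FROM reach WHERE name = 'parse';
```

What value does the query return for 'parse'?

Base: id=1 (tag) at lvl 0.
Iteration 1: rows with depends_on in {1} -> notify (id 2, lvl 1), init (id 4, lvl 1), verify (id 5, lvl 1).
Iteration 2: rows with depends_on in {2,4,5} -> compress (id 3, lvl 2), deploy (id 7, lvl 2), parse (id 8, lvl 2).
Iteration 3: rows with depends_on in {3,7,8} -> rollback (id 6, lvl 3), test (id 10, lvl 3).
Iteration 4: lvl < 3 fails for all current rows; recursion stops.

2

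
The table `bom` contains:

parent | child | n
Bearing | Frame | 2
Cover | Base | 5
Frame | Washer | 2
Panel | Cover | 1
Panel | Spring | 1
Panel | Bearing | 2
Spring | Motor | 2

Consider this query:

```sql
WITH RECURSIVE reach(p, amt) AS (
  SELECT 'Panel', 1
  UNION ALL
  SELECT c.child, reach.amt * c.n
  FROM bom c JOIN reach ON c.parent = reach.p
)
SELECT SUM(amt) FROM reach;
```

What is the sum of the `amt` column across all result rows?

24

Base: (Panel, amt=1).
Iteration 1: components of {Panel} -> Bearing = 1*2 = 2, Cover = 1*1 = 1, Spring = 1*1 = 1.
Iteration 2: components of {Bearing,Cover,Spring} -> Base = 1*5 = 5, Frame = 2*2 = 4, Motor = 1*2 = 2.
Iteration 3: components of {Base,Frame,Motor} -> Washer = 4*2 = 8.
Iteration 4: no further components; recursion stops.
SUM(amt) = 1 + 2 + 1 + 1 + 4 + 5 + 2 + 8 = 24.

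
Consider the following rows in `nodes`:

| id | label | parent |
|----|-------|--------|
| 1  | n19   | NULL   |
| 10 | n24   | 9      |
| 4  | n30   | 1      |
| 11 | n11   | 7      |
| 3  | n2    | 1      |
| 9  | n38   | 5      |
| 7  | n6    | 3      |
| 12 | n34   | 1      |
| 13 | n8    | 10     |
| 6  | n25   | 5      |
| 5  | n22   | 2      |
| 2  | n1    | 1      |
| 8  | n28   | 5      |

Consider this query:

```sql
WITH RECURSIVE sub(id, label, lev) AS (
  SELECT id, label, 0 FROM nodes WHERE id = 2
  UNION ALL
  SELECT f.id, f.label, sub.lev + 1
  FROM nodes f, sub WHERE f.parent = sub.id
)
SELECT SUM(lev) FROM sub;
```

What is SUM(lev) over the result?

14

Base: id=2 (n1) at lev 0.
Iteration 1: rows with parent in {2} -> n22 (id 5, lev 1).
Iteration 2: rows with parent in {5} -> n25 (id 6, lev 2), n28 (id 8, lev 2), n38 (id 9, lev 2).
Iteration 3: rows with parent in {6,8,9} -> n24 (id 10, lev 3).
Iteration 4: rows with parent in {10} -> n8 (id 13, lev 4).
Iteration 5: no rows with parent in {13}; recursion stops.
SUM(lev) = 0 + 1 + 2 + 2 + 2 + 3 + 4 = 14.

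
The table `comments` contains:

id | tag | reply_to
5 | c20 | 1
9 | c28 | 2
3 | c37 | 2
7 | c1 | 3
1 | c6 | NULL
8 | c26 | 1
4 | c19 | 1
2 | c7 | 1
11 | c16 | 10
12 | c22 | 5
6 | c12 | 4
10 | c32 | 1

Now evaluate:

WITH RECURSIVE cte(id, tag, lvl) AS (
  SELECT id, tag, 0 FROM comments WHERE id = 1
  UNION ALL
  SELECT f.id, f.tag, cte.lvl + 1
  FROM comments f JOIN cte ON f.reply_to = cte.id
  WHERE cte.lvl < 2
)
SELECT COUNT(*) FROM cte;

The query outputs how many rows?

Base: id=1 (c6) at lvl 0.
Iteration 1: rows with reply_to in {1} -> c7 (id 2, lvl 1), c19 (id 4, lvl 1), c20 (id 5, lvl 1), c26 (id 8, lvl 1), c32 (id 10, lvl 1).
Iteration 2: rows with reply_to in {2,4,5,8,10} -> c37 (id 3, lvl 2), c12 (id 6, lvl 2), c28 (id 9, lvl 2), c16 (id 11, lvl 2), c22 (id 12, lvl 2).
Iteration 3: lvl < 2 fails for all current rows; recursion stops.
Total rows emitted: 11.

11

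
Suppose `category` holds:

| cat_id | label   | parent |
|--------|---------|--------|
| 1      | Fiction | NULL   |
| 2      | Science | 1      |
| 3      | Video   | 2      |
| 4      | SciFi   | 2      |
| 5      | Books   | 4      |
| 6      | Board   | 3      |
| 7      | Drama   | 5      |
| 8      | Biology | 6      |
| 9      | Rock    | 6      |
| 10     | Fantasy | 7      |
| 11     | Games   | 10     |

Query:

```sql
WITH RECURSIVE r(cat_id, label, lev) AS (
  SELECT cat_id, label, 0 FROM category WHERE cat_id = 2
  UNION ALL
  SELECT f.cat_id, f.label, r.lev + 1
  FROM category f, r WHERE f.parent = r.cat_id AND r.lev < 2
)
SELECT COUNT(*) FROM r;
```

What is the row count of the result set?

5

Base: cat_id=2 (Science) at lev 0.
Iteration 1: rows with parent in {2} -> Video (id 3, lev 1), SciFi (id 4, lev 1).
Iteration 2: rows with parent in {3,4} -> Books (id 5, lev 2), Board (id 6, lev 2).
Iteration 3: lev < 2 fails for all current rows; recursion stops.
Total rows emitted: 5.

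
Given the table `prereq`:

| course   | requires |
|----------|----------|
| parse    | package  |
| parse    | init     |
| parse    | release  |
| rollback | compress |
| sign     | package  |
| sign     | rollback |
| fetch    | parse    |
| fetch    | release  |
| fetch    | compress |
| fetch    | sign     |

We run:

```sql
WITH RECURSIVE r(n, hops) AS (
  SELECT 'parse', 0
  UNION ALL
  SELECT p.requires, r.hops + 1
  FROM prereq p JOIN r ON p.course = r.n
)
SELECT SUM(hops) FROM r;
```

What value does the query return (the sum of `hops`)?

3

Base: (parse, hops=0).
Iteration 1: edges from {parse} -> (init, hops=1), (package, hops=1), (release, hops=1).
Iteration 2: no outgoing edges from {init,package,release}; recursion stops.
SUM(hops) = 0 + 1 + 1 + 1 = 3.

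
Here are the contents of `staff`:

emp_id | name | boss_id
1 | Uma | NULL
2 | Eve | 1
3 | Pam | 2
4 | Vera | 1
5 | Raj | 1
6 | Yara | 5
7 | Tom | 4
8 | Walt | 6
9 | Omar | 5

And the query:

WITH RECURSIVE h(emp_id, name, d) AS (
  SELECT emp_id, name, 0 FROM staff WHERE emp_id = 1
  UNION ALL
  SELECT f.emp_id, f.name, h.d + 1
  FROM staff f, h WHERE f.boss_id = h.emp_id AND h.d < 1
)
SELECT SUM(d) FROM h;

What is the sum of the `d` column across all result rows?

Base: emp_id=1 (Uma) at d 0.
Iteration 1: rows with boss_id in {1} -> Eve (id 2, d 1), Vera (id 4, d 1), Raj (id 5, d 1).
Iteration 2: d < 1 fails for all current rows; recursion stops.
SUM(d) = 0 + 1 + 1 + 1 = 3.

3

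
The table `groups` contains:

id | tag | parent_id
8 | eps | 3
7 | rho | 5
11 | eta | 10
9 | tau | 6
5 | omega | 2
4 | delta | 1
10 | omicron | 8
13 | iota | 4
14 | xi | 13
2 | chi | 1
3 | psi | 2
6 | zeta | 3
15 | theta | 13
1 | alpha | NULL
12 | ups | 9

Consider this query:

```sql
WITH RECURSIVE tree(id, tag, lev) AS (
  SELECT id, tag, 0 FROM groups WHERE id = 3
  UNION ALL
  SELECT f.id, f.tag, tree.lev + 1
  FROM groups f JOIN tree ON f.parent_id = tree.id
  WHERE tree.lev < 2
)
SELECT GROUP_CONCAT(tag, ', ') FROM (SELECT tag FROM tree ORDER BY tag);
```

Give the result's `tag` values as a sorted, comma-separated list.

Base: id=3 (psi) at lev 0.
Iteration 1: rows with parent_id in {3} -> zeta (id 6, lev 1), eps (id 8, lev 1).
Iteration 2: rows with parent_id in {6,8} -> tau (id 9, lev 2), omicron (id 10, lev 2).
Iteration 3: lev < 2 fails for all current rows; recursion stops.

eps, omicron, psi, tau, zeta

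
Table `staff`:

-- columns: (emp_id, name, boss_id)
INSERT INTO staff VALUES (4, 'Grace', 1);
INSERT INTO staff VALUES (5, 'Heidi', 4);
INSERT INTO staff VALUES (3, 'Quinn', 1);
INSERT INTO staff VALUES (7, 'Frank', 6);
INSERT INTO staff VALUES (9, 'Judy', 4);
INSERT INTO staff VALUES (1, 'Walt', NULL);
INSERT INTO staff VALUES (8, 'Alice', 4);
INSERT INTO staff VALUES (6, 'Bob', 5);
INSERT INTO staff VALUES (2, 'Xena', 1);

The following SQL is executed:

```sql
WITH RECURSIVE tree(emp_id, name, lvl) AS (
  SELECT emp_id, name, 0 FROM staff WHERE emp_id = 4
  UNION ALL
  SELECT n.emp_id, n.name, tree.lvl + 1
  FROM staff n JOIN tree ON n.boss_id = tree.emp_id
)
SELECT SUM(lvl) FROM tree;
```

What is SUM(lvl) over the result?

Base: emp_id=4 (Grace) at lvl 0.
Iteration 1: rows with boss_id in {4} -> Heidi (id 5, lvl 1), Alice (id 8, lvl 1), Judy (id 9, lvl 1).
Iteration 2: rows with boss_id in {5,8,9} -> Bob (id 6, lvl 2).
Iteration 3: rows with boss_id in {6} -> Frank (id 7, lvl 3).
Iteration 4: no rows with boss_id in {7}; recursion stops.
SUM(lvl) = 0 + 1 + 1 + 1 + 2 + 3 = 8.

8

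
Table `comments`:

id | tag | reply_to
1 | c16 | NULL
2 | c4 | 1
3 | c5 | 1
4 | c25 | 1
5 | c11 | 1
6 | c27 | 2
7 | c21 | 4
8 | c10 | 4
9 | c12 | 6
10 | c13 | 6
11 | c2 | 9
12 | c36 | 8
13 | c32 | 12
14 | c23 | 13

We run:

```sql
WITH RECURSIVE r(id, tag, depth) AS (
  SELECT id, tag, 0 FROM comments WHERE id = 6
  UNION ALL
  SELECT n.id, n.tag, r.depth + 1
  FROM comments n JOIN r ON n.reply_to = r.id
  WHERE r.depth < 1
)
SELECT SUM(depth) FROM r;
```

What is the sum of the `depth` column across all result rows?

2

Base: id=6 (c27) at depth 0.
Iteration 1: rows with reply_to in {6} -> c12 (id 9, depth 1), c13 (id 10, depth 1).
Iteration 2: depth < 1 fails for all current rows; recursion stops.
SUM(depth) = 0 + 1 + 1 = 2.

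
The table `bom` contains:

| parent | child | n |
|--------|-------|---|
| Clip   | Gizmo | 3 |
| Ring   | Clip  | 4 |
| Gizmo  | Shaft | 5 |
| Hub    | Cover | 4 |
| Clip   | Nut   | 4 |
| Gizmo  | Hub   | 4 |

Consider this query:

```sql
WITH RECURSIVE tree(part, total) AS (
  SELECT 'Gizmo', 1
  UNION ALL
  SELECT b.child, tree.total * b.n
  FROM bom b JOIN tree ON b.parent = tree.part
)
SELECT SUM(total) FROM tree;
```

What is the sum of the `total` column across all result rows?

26

Base: (Gizmo, total=1).
Iteration 1: components of {Gizmo} -> Hub = 1*4 = 4, Shaft = 1*5 = 5.
Iteration 2: components of {Hub,Shaft} -> Cover = 4*4 = 16.
Iteration 3: no further components; recursion stops.
SUM(total) = 1 + 4 + 5 + 16 = 26.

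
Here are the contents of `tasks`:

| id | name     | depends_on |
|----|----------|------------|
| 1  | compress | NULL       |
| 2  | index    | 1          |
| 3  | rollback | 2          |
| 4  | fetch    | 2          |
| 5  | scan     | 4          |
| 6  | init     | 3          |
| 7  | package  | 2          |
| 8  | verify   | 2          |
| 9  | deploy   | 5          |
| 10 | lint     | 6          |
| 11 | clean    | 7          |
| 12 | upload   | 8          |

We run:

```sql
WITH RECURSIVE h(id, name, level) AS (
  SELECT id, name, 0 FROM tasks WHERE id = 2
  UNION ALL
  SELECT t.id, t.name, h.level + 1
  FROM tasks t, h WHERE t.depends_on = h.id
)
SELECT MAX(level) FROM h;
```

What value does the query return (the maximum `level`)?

Base: id=2 (index) at level 0.
Iteration 1: rows with depends_on in {2} -> rollback (id 3, level 1), fetch (id 4, level 1), package (id 7, level 1), verify (id 8, level 1).
Iteration 2: rows with depends_on in {3,4,7,8} -> scan (id 5, level 2), init (id 6, level 2), clean (id 11, level 2), upload (id 12, level 2).
Iteration 3: rows with depends_on in {5,6,11,12} -> deploy (id 9, level 3), lint (id 10, level 3).
Iteration 4: no rows with depends_on in {9,10}; recursion stops.
level values: 0, 1, 1, 1, 1, 2, 2, 2, 2, 3, 3; the maximum is 3.

3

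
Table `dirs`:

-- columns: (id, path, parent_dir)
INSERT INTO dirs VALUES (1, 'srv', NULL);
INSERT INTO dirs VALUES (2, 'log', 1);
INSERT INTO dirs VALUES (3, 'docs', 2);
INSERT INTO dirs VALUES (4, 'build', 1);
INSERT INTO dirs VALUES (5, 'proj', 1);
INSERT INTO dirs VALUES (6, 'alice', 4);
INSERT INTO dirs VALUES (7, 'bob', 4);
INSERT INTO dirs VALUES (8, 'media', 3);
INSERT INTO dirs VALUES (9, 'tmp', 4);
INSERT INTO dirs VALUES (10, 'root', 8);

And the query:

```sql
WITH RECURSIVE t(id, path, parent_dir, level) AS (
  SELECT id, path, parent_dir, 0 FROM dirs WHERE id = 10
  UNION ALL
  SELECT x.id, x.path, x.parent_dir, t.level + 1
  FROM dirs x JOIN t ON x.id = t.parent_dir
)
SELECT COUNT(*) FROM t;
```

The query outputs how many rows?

Base: id=10 (root), parent_dir=8, level 0.
Iteration 1: join on id=8 -> media (id 8, parent_dir=3, level 1).
Iteration 2: join on id=3 -> docs (id 3, parent_dir=2, level 2).
Iteration 3: join on id=2 -> log (id 2, parent_dir=1, level 3).
Iteration 4: join on id=1 -> srv (id 1, parent_dir=NULL, level 4).
Iteration 5: parent_dir is NULL; no match; recursion stops.
Total rows emitted: 5.

5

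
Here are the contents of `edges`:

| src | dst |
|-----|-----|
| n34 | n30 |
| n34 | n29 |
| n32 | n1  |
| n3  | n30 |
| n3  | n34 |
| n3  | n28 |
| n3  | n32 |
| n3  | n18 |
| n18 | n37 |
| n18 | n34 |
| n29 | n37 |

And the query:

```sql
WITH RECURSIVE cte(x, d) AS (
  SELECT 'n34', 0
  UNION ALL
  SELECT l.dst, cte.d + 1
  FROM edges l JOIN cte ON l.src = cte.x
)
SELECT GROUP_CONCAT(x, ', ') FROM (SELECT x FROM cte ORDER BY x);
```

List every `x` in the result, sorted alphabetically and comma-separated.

Base: (n34, d=0).
Iteration 1: edges from {n34} -> (n29, d=1), (n30, d=1).
Iteration 2: edges from {n29,n30} -> (n37, d=2).
Iteration 3: no outgoing edges from {n37}; recursion stops.

n29, n30, n34, n37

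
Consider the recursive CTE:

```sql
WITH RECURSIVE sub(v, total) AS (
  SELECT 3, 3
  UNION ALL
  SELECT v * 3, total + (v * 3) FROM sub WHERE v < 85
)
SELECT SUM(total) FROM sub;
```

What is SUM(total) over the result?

537

Base: v=3, total=3.
Iteration 1: 3 < 85 holds -> v = 3 * 3 = 9, total = 3 + 9 = 12.
Iteration 2: 9 < 85 holds -> v = 9 * 3 = 27, total = 12 + 27 = 39.
Iteration 3: 27 < 85 holds -> v = 27 * 3 = 81, total = 39 + 81 = 120.
Iteration 4: 81 < 85 holds -> v = 81 * 3 = 243, total = 120 + 243 = 363.
Iteration 5: 243 < 85 fails; recursion stops.
SUM(total) = 3 + 12 + 39 + 120 + 363 = 537.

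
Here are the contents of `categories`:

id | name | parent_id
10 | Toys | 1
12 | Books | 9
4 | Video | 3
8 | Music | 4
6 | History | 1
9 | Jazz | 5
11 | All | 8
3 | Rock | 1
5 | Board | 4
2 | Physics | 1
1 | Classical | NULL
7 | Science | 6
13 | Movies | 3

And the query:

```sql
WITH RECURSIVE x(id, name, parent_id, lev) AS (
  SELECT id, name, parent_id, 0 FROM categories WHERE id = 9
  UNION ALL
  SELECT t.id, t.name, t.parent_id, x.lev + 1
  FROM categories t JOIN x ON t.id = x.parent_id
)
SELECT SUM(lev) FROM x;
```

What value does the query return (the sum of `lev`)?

Base: id=9 (Jazz), parent_id=5, lev 0.
Iteration 1: join on id=5 -> Board (id 5, parent_id=4, lev 1).
Iteration 2: join on id=4 -> Video (id 4, parent_id=3, lev 2).
Iteration 3: join on id=3 -> Rock (id 3, parent_id=1, lev 3).
Iteration 4: join on id=1 -> Classical (id 1, parent_id=NULL, lev 4).
Iteration 5: parent_id is NULL; no match; recursion stops.
SUM(lev) = 0 + 1 + 2 + 3 + 4 = 10.

10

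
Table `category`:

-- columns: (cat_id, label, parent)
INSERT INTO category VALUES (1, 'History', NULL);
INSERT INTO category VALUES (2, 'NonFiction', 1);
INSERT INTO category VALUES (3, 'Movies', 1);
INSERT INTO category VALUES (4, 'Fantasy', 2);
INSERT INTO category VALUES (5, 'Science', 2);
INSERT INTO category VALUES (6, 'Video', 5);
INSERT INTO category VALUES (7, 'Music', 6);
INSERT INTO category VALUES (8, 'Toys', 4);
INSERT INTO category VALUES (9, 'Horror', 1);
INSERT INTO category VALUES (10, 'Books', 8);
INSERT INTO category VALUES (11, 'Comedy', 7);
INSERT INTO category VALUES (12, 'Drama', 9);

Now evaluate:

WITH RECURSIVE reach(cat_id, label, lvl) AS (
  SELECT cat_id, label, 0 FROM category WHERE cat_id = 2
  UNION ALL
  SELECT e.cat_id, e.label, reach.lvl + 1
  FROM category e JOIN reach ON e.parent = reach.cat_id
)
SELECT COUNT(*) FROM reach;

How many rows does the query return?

8

Base: cat_id=2 (NonFiction) at lvl 0.
Iteration 1: rows with parent in {2} -> Fantasy (id 4, lvl 1), Science (id 5, lvl 1).
Iteration 2: rows with parent in {4,5} -> Video (id 6, lvl 2), Toys (id 8, lvl 2).
Iteration 3: rows with parent in {6,8} -> Music (id 7, lvl 3), Books (id 10, lvl 3).
Iteration 4: rows with parent in {7,10} -> Comedy (id 11, lvl 4).
Iteration 5: no rows with parent in {11}; recursion stops.
Total rows emitted: 8.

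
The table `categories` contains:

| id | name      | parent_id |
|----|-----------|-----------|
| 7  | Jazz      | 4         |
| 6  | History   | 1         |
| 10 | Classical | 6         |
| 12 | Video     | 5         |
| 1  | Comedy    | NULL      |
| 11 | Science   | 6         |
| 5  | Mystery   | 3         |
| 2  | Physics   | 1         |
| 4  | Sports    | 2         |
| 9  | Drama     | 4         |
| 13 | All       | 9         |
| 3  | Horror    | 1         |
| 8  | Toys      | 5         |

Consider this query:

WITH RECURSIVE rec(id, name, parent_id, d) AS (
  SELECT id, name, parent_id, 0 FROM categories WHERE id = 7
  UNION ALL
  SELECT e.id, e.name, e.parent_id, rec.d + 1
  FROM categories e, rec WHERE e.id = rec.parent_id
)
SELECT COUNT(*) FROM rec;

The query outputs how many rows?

Base: id=7 (Jazz), parent_id=4, d 0.
Iteration 1: join on id=4 -> Sports (id 4, parent_id=2, d 1).
Iteration 2: join on id=2 -> Physics (id 2, parent_id=1, d 2).
Iteration 3: join on id=1 -> Comedy (id 1, parent_id=NULL, d 3).
Iteration 4: parent_id is NULL; no match; recursion stops.
Total rows emitted: 4.

4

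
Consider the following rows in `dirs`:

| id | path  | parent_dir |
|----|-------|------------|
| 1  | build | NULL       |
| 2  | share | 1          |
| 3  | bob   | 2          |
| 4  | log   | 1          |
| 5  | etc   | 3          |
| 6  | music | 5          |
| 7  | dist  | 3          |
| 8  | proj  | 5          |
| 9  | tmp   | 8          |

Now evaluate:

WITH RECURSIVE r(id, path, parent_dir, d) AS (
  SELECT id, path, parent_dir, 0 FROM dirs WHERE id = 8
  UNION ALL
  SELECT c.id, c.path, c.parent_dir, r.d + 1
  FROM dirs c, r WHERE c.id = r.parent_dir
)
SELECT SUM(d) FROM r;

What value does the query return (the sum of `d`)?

10

Base: id=8 (proj), parent_dir=5, d 0.
Iteration 1: join on id=5 -> etc (id 5, parent_dir=3, d 1).
Iteration 2: join on id=3 -> bob (id 3, parent_dir=2, d 2).
Iteration 3: join on id=2 -> share (id 2, parent_dir=1, d 3).
Iteration 4: join on id=1 -> build (id 1, parent_dir=NULL, d 4).
Iteration 5: parent_dir is NULL; no match; recursion stops.
SUM(d) = 0 + 1 + 2 + 3 + 4 = 10.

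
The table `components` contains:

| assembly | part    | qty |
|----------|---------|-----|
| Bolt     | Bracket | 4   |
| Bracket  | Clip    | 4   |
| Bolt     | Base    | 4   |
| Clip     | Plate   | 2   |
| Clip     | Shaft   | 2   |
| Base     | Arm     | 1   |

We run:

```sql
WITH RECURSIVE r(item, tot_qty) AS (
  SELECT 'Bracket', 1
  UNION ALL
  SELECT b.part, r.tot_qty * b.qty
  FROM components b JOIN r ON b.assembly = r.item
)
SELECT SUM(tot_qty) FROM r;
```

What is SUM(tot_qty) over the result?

21

Base: (Bracket, tot_qty=1).
Iteration 1: components of {Bracket} -> Clip = 1*4 = 4.
Iteration 2: components of {Clip} -> Plate = 4*2 = 8, Shaft = 4*2 = 8.
Iteration 3: no further components; recursion stops.
SUM(tot_qty) = 1 + 4 + 8 + 8 = 21.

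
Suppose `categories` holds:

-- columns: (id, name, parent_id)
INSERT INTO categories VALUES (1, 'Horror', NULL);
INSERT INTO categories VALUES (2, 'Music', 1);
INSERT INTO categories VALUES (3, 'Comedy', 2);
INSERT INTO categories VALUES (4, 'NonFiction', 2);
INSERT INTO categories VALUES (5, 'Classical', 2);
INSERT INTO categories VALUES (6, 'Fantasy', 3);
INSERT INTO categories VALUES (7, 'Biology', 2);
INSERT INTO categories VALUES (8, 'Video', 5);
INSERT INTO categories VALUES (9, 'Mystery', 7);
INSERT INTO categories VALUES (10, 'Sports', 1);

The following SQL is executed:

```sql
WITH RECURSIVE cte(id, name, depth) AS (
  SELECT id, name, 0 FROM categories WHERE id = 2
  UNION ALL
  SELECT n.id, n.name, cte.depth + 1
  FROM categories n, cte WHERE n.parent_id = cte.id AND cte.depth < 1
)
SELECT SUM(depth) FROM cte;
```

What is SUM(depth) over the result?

Base: id=2 (Music) at depth 0.
Iteration 1: rows with parent_id in {2} -> Comedy (id 3, depth 1), NonFiction (id 4, depth 1), Classical (id 5, depth 1), Biology (id 7, depth 1).
Iteration 2: depth < 1 fails for all current rows; recursion stops.
SUM(depth) = 0 + 1 + 1 + 1 + 1 = 4.

4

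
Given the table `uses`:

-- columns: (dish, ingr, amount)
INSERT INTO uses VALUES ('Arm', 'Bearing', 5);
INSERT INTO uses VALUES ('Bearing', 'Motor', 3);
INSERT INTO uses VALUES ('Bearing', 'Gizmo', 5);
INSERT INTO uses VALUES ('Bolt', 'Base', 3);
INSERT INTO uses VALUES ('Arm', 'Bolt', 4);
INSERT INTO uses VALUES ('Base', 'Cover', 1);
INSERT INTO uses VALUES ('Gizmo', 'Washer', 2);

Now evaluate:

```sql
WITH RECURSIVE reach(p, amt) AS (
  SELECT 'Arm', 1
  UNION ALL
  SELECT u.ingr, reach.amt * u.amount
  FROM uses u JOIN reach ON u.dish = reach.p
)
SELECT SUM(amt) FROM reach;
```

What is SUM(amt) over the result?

124

Base: (Arm, amt=1).
Iteration 1: components of {Arm} -> Bearing = 1*5 = 5, Bolt = 1*4 = 4.
Iteration 2: components of {Bearing,Bolt} -> Base = 4*3 = 12, Gizmo = 5*5 = 25, Motor = 5*3 = 15.
Iteration 3: components of {Base,Gizmo,Motor} -> Cover = 12*1 = 12, Washer = 25*2 = 50.
Iteration 4: no further components; recursion stops.
SUM(amt) = 1 + 5 + 4 + 15 + 25 + 12 + 50 + 12 = 124.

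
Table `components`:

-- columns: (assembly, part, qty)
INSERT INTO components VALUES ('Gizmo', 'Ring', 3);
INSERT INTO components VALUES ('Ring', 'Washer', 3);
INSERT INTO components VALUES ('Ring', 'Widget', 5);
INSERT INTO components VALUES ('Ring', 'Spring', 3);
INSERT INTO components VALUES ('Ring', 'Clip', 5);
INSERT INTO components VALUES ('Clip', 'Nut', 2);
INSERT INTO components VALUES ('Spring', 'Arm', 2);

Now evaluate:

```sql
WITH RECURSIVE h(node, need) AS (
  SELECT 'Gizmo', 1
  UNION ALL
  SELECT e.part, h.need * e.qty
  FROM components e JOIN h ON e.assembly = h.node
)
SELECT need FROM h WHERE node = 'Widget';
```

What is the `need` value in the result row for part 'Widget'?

Base: (Gizmo, need=1).
Iteration 1: components of {Gizmo} -> Ring = 1*3 = 3.
Iteration 2: components of {Ring} -> Clip = 3*5 = 15, Spring = 3*3 = 9, Washer = 3*3 = 9, Widget = 3*5 = 15.
Iteration 3: components of {Clip,Spring,Washer,Widget} -> Arm = 9*2 = 18, Nut = 15*2 = 30.
Iteration 4: no further components; recursion stops.

15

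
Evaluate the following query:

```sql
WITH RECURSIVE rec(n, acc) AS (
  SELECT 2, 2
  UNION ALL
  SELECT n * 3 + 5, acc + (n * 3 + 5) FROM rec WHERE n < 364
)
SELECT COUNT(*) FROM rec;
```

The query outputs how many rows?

6

Base: n=2, acc=2.
Iteration 1: 2 < 364 holds -> n = 2 * 3 + 5 = 11, acc = 2 + 11 = 13.
Iteration 2: 11 < 364 holds -> n = 11 * 3 + 5 = 38, acc = 13 + 38 = 51.
Iteration 3: 38 < 364 holds -> n = 38 * 3 + 5 = 119, acc = 51 + 119 = 170.
Iteration 4: 119 < 364 holds -> n = 119 * 3 + 5 = 362, acc = 170 + 362 = 532.
Iteration 5: 362 < 364 holds -> n = 362 * 3 + 5 = 1091, acc = 532 + 1091 = 1623.
Iteration 6: 1091 < 364 fails; recursion stops.
Total rows emitted: 6.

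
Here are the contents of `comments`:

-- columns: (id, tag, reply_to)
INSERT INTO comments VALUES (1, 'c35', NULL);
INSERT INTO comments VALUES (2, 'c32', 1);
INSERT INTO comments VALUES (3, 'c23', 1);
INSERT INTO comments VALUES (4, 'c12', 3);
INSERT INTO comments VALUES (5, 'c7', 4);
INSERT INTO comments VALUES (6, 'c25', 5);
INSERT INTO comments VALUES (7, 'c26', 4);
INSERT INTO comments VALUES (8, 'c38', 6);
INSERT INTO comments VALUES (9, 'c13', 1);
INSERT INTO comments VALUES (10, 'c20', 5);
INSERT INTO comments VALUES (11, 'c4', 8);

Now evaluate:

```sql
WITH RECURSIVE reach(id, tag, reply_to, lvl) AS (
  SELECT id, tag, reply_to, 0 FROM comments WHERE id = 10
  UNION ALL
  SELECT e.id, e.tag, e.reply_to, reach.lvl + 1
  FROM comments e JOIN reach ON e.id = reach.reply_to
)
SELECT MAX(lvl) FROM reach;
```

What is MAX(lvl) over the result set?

Base: id=10 (c20), reply_to=5, lvl 0.
Iteration 1: join on id=5 -> c7 (id 5, reply_to=4, lvl 1).
Iteration 2: join on id=4 -> c12 (id 4, reply_to=3, lvl 2).
Iteration 3: join on id=3 -> c23 (id 3, reply_to=1, lvl 3).
Iteration 4: join on id=1 -> c35 (id 1, reply_to=NULL, lvl 4).
Iteration 5: reply_to is NULL; no match; recursion stops.
lvl values: 0, 1, 2, 3, 4; the maximum is 4.

4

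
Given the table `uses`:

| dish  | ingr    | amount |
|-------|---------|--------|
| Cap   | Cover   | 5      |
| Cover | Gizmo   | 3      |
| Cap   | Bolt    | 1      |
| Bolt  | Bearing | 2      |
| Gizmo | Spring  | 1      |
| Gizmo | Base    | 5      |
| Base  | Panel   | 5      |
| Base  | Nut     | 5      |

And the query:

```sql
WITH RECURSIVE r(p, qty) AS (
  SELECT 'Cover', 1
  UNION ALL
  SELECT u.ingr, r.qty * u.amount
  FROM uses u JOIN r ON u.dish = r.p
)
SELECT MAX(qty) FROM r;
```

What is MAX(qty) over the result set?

75

Base: (Cover, qty=1).
Iteration 1: components of {Cover} -> Gizmo = 1*3 = 3.
Iteration 2: components of {Gizmo} -> Base = 3*5 = 15, Spring = 3*1 = 3.
Iteration 3: components of {Base,Spring} -> Nut = 15*5 = 75, Panel = 15*5 = 75.
Iteration 4: no further components; recursion stops.
qty values: 1, 3, 3, 15, 75, 75; the maximum is 75.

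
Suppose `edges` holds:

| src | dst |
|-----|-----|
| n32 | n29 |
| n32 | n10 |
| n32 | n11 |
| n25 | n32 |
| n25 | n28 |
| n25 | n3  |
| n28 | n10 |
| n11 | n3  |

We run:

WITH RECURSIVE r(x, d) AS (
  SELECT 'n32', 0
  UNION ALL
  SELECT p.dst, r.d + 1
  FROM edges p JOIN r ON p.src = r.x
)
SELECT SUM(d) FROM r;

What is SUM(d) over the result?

5

Base: (n32, d=0).
Iteration 1: edges from {n32} -> (n10, d=1), (n11, d=1), (n29, d=1).
Iteration 2: edges from {n10,n11,n29} -> (n3, d=2).
Iteration 3: no outgoing edges from {n3}; recursion stops.
SUM(d) = 0 + 1 + 1 + 1 + 2 = 5.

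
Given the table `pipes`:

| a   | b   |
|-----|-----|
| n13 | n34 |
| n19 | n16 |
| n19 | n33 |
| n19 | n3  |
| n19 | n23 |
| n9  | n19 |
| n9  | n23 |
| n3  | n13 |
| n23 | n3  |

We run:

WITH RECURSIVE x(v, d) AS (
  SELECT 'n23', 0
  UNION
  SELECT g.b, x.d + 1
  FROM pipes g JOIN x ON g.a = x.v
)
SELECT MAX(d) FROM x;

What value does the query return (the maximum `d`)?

3

Base: (n23, d=0).
Iteration 1: edges from {n23} -> (n3, d=1).
Iteration 2: edges from {n3} -> (n13, d=2).
Iteration 3: edges from {n13} -> (n34, d=3).
Iteration 4: no outgoing edges from {n34}; recursion stops.
d values: 0, 1, 2, 3; the maximum is 3.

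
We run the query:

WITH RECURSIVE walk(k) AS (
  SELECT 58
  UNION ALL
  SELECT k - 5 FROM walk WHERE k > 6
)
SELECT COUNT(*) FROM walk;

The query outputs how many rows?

Base: k=58.
Iteration 1: 58 > 6 holds -> k = 58 - 5 = 53.
Iteration 2: 53 > 6 holds -> k = 53 - 5 = 48.
Iteration 3: 48 > 6 holds -> k = 48 - 5 = 43.
Iteration 4: 43 > 6 holds -> k = 43 - 5 = 38.
Iteration 5: 38 > 6 holds -> k = 38 - 5 = 33.
Iteration 6: 33 > 6 holds -> k = 33 - 5 = 28.
Iteration 7: 28 > 6 holds -> k = 28 - 5 = 23.
Iteration 8: 23 > 6 holds -> k = 23 - 5 = 18.
Iteration 9: 18 > 6 holds -> k = 18 - 5 = 13.
Iteration 10: 13 > 6 holds -> k = 13 - 5 = 8.
Iteration 11: 8 > 6 holds -> k = 8 - 5 = 3.
Iteration 12: 3 > 6 fails; recursion stops.
Total rows emitted: 12.

12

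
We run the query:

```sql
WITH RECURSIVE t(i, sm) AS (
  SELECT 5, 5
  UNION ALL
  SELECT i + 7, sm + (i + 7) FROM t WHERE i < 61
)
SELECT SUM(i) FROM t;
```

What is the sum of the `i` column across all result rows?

Base: i=5, sm=5.
Iteration 1: 5 < 61 holds -> i = 5 + 7 = 12, sm = 5 + 12 = 17.
Iteration 2: 12 < 61 holds -> i = 12 + 7 = 19, sm = 17 + 19 = 36.
Iteration 3: 19 < 61 holds -> i = 19 + 7 = 26, sm = 36 + 26 = 62.
Iteration 4: 26 < 61 holds -> i = 26 + 7 = 33, sm = 62 + 33 = 95.
Iteration 5: 33 < 61 holds -> i = 33 + 7 = 40, sm = 95 + 40 = 135.
Iteration 6: 40 < 61 holds -> i = 40 + 7 = 47, sm = 135 + 47 = 182.
Iteration 7: 47 < 61 holds -> i = 47 + 7 = 54, sm = 182 + 54 = 236.
Iteration 8: 54 < 61 holds -> i = 54 + 7 = 61, sm = 236 + 61 = 297.
Iteration 9: 61 < 61 fails; recursion stops.
SUM(i) = 5 + 12 + 19 + 26 + 33 + 40 + 47 + 54 + 61 = 297.

297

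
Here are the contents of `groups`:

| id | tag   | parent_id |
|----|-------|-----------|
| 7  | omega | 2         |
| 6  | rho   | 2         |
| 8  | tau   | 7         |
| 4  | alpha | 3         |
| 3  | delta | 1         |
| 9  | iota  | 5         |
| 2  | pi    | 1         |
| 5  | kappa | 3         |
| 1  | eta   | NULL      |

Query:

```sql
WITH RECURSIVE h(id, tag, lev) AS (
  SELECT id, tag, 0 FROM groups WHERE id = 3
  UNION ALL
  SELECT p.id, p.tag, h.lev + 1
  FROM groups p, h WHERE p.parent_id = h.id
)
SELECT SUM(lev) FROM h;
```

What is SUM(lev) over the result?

4

Base: id=3 (delta) at lev 0.
Iteration 1: rows with parent_id in {3} -> alpha (id 4, lev 1), kappa (id 5, lev 1).
Iteration 2: rows with parent_id in {4,5} -> iota (id 9, lev 2).
Iteration 3: no rows with parent_id in {9}; recursion stops.
SUM(lev) = 0 + 1 + 1 + 2 = 4.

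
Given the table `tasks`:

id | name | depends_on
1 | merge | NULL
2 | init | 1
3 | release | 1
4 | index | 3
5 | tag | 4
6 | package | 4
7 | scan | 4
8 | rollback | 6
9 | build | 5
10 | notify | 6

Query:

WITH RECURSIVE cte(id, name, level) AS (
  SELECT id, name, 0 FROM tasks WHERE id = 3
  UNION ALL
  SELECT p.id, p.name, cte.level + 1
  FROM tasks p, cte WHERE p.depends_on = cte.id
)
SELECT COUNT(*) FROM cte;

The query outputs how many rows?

Base: id=3 (release) at level 0.
Iteration 1: rows with depends_on in {3} -> index (id 4, level 1).
Iteration 2: rows with depends_on in {4} -> tag (id 5, level 2), package (id 6, level 2), scan (id 7, level 2).
Iteration 3: rows with depends_on in {5,6,7} -> rollback (id 8, level 3), build (id 9, level 3), notify (id 10, level 3).
Iteration 4: no rows with depends_on in {8,9,10}; recursion stops.
Total rows emitted: 8.

8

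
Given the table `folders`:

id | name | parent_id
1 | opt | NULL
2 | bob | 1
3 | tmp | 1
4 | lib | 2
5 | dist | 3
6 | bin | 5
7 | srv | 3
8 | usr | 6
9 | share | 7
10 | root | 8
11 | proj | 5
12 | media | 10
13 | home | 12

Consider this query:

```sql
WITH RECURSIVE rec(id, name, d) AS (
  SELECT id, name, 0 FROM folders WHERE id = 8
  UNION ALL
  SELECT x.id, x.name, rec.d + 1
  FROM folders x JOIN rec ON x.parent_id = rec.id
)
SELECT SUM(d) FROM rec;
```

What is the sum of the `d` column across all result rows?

6

Base: id=8 (usr) at d 0.
Iteration 1: rows with parent_id in {8} -> root (id 10, d 1).
Iteration 2: rows with parent_id in {10} -> media (id 12, d 2).
Iteration 3: rows with parent_id in {12} -> home (id 13, d 3).
Iteration 4: no rows with parent_id in {13}; recursion stops.
SUM(d) = 0 + 1 + 2 + 3 = 6.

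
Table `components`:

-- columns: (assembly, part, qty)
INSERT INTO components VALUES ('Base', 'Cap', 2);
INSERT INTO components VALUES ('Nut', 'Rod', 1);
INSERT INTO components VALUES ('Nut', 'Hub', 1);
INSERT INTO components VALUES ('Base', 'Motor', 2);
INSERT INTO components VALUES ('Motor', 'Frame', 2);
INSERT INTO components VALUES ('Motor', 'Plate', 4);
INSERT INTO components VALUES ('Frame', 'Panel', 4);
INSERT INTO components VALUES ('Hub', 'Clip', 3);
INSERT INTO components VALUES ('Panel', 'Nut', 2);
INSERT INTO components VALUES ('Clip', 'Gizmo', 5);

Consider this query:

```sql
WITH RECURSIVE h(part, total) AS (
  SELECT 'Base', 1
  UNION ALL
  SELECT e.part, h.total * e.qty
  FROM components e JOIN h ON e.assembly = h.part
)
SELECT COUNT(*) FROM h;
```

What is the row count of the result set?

Base: (Base, total=1).
Iteration 1: components of {Base} -> Cap = 1*2 = 2, Motor = 1*2 = 2.
Iteration 2: components of {Cap,Motor} -> Frame = 2*2 = 4, Plate = 2*4 = 8.
Iteration 3: components of {Frame,Plate} -> Panel = 4*4 = 16.
Iteration 4: components of {Panel} -> Nut = 16*2 = 32.
Iteration 5: components of {Nut} -> Hub = 32*1 = 32, Rod = 32*1 = 32.
Iteration 6: components of {Hub,Rod} -> Clip = 32*3 = 96.
Iteration 7: components of {Clip} -> Gizmo = 96*5 = 480.
Iteration 8: no further components; recursion stops.
Total rows emitted: 11.

11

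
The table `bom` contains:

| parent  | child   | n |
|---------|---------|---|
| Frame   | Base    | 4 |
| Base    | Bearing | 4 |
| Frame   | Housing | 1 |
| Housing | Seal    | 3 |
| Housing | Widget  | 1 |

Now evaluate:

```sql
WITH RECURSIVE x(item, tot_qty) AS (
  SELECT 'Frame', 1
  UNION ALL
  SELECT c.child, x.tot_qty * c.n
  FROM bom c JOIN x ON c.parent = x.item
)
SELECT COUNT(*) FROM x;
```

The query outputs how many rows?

6

Base: (Frame, tot_qty=1).
Iteration 1: components of {Frame} -> Base = 1*4 = 4, Housing = 1*1 = 1.
Iteration 2: components of {Base,Housing} -> Bearing = 4*4 = 16, Seal = 1*3 = 3, Widget = 1*1 = 1.
Iteration 3: no further components; recursion stops.
Total rows emitted: 6.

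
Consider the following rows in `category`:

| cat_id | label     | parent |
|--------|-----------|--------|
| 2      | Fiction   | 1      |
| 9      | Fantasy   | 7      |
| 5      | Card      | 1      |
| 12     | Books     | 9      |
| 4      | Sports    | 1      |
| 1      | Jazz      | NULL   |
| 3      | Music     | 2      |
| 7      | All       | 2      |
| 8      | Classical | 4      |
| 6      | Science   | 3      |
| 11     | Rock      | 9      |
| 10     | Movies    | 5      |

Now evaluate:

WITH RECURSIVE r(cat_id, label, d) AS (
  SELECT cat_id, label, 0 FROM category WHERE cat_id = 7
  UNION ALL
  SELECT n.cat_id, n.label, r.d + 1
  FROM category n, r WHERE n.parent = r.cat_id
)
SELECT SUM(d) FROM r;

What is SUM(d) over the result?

5

Base: cat_id=7 (All) at d 0.
Iteration 1: rows with parent in {7} -> Fantasy (id 9, d 1).
Iteration 2: rows with parent in {9} -> Rock (id 11, d 2), Books (id 12, d 2).
Iteration 3: no rows with parent in {11,12}; recursion stops.
SUM(d) = 0 + 1 + 2 + 2 = 5.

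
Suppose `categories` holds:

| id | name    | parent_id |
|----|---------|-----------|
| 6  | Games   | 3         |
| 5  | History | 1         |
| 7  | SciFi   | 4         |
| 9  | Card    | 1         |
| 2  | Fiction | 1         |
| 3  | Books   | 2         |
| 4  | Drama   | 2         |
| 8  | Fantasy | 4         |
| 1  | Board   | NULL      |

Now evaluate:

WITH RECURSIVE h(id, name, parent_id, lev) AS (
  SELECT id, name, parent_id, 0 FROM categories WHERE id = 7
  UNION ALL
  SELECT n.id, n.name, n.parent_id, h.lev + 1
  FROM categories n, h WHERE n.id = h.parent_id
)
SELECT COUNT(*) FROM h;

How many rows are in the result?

4

Base: id=7 (SciFi), parent_id=4, lev 0.
Iteration 1: join on id=4 -> Drama (id 4, parent_id=2, lev 1).
Iteration 2: join on id=2 -> Fiction (id 2, parent_id=1, lev 2).
Iteration 3: join on id=1 -> Board (id 1, parent_id=NULL, lev 3).
Iteration 4: parent_id is NULL; no match; recursion stops.
Total rows emitted: 4.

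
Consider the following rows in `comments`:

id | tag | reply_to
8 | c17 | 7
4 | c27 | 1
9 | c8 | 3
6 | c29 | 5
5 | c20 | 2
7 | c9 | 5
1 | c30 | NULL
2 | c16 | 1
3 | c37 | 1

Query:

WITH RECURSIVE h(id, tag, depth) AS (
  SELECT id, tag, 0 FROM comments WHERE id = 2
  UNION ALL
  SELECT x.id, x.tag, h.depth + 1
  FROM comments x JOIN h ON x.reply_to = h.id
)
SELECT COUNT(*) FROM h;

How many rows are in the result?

Base: id=2 (c16) at depth 0.
Iteration 1: rows with reply_to in {2} -> c20 (id 5, depth 1).
Iteration 2: rows with reply_to in {5} -> c29 (id 6, depth 2), c9 (id 7, depth 2).
Iteration 3: rows with reply_to in {6,7} -> c17 (id 8, depth 3).
Iteration 4: no rows with reply_to in {8}; recursion stops.
Total rows emitted: 5.

5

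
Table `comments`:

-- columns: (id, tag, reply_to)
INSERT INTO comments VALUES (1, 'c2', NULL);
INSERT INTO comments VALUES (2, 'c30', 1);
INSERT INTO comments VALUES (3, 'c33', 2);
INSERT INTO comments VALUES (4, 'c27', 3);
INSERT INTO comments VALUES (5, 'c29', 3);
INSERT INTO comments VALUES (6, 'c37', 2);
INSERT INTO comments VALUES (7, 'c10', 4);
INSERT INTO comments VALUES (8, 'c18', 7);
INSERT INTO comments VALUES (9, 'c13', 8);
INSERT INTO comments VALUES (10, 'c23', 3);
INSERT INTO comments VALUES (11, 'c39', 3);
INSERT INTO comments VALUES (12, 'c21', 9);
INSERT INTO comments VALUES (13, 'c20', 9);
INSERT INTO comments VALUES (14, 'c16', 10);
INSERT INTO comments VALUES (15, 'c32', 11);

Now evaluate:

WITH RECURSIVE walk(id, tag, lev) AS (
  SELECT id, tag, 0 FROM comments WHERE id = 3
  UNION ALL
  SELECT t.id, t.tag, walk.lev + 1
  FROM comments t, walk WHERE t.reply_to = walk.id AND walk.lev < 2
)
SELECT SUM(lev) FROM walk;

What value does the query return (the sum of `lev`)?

10

Base: id=3 (c33) at lev 0.
Iteration 1: rows with reply_to in {3} -> c27 (id 4, lev 1), c29 (id 5, lev 1), c23 (id 10, lev 1), c39 (id 11, lev 1).
Iteration 2: rows with reply_to in {4,5,10,11} -> c10 (id 7, lev 2), c16 (id 14, lev 2), c32 (id 15, lev 2).
Iteration 3: lev < 2 fails for all current rows; recursion stops.
SUM(lev) = 0 + 1 + 1 + 1 + 1 + 2 + 2 + 2 = 10.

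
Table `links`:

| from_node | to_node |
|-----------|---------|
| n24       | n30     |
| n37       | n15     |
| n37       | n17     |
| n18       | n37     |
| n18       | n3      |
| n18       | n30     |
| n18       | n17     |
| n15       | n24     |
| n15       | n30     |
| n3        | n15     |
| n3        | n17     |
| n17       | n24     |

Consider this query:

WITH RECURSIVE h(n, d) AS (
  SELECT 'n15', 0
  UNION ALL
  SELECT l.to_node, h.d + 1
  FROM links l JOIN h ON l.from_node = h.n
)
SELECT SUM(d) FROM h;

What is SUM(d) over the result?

4

Base: (n15, d=0).
Iteration 1: edges from {n15} -> (n24, d=1), (n30, d=1).
Iteration 2: edges from {n24,n30} -> (n30, d=2).
Iteration 3: no outgoing edges from {n30}; recursion stops.
SUM(d) = 0 + 1 + 1 + 2 = 4.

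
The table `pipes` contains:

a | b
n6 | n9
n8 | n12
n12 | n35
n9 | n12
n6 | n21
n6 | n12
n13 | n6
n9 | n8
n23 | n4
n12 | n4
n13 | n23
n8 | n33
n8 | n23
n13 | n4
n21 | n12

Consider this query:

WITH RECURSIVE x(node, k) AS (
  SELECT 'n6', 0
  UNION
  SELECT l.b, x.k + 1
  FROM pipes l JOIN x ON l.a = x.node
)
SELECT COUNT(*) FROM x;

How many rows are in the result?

15

Base: (n6, k=0).
Iteration 1: edges from {n6} -> (n12, k=1), (n21, k=1), (n9, k=1).
Iteration 2: edges from {n12,n21,n9} -> (n12, k=2), (n35, k=2), (n4, k=2), (n8, k=2). [UNION drops 1 duplicate row(s)]
Iteration 3: edges from {n12,n35,n4,n8} -> (n12, k=3), (n23, k=3), (n33, k=3), (n35, k=3), (n4, k=3).
Iteration 4: edges from {n12,n23,n33,n35,n4} -> (n35, k=4), (n4, k=4). [UNION drops 1 duplicate row(s)]
Iteration 5: no outgoing edges from {n35,n4}; recursion stops.
Total rows emitted: 15.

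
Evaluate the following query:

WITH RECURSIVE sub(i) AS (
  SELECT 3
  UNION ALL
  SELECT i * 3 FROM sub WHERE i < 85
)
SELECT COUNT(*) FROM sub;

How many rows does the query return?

5

Base: i=3.
Iteration 1: 3 < 85 holds -> i = 3 * 3 = 9.
Iteration 2: 9 < 85 holds -> i = 9 * 3 = 27.
Iteration 3: 27 < 85 holds -> i = 27 * 3 = 81.
Iteration 4: 81 < 85 holds -> i = 81 * 3 = 243.
Iteration 5: 243 < 85 fails; recursion stops.
Total rows emitted: 5.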